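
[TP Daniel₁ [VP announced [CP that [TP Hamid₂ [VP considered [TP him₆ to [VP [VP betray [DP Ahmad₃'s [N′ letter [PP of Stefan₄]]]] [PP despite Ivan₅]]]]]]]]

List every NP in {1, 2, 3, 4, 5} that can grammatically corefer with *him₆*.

*him* is a pronoun, so Principle B applies: it must be free in its binding domain.
Binding domain of *him₆*: the embedded TP, whose subject is Hamid₂.
*Daniel₁* c-commands the pronoun but from outside its binding domain, and is not c-commanded by it → coindexation permitted.
*Hamid₂* c-commands the pronoun within its binding domain → coindexation would violate Principle B.
*Ahmad₃*: the pronoun c-commands this R-expression → coindexation would violate Principle C on *Ahmad₃*.
*Stefan₄*: the pronoun c-commands this R-expression → coindexation would violate Principle C on *Stefan₄*.
*Ivan₅*: the pronoun c-commands this R-expression → coindexation would violate Principle C on *Ivan₅*.

{1}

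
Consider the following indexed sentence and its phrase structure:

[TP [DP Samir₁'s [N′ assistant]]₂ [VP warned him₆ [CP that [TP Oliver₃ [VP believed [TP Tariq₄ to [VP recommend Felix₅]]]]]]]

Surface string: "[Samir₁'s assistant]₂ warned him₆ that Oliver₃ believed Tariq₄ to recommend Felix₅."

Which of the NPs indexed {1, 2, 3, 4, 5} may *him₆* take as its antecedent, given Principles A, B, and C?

{1}

*him* is a pronoun, so Principle B applies: it must be free in its binding domain.
Binding domain of *him₆*: the matrix TP, whose subject is [Samir₁'s assistant]₂.
*Samir₁* and the pronoun do not c-command one another → neither Principle B nor Principle C is at stake; coindexation permitted.
*[Samir₁'s assistant]₂* c-commands the pronoun within its binding domain → coindexation would violate Principle B.
*Oliver₃*: the pronoun c-commands this R-expression → coindexation would violate Principle C on *Oliver₃*.
*Tariq₄*: the pronoun c-commands this R-expression → coindexation would violate Principle C on *Tariq₄*.
*Felix₅*: the pronoun c-commands this R-expression → coindexation would violate Principle C on *Felix₅*.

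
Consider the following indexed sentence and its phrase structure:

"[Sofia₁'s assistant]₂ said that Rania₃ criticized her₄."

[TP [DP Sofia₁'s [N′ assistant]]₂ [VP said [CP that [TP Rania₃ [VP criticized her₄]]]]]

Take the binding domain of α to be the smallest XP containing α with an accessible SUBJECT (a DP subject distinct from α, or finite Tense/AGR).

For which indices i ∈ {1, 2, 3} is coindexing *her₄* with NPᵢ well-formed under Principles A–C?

*her* is a pronoun, so Principle B applies: it must be free in its binding domain.
Binding domain of *her₄*: the embedded TP, whose subject is Rania₃.
*Sofia₁* and the pronoun do not c-command one another → neither Principle B nor Principle C is at stake; coindexation permitted.
*[Sofia₁'s assistant]₂* c-commands the pronoun but from outside its binding domain, and is not c-commanded by it → coindexation permitted.
*Rania₃* c-commands the pronoun within its binding domain → coindexation would violate Principle B.

{1, 2}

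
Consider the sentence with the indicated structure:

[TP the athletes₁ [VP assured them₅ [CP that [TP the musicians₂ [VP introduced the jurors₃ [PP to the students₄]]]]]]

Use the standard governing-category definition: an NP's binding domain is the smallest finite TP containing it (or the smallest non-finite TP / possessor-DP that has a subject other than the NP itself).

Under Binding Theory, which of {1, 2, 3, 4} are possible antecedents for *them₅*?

*them* is a pronoun, so Principle B applies: it must be free in its binding domain.
Binding domain of *them₅*: the matrix TP, whose subject is the athletes₁.
*the athletes₁* c-commands the pronoun within its binding domain → coindexation would violate Principle B.
*the musicians₂*: the pronoun c-commands this R-expression → coindexation would violate Principle C on *the musicians₂*.
*the jurors₃*: the pronoun c-commands this R-expression → coindexation would violate Principle C on *the jurors₃*.
*the students₄*: the pronoun c-commands this R-expression → coindexation would violate Principle C on *the students₄*.

none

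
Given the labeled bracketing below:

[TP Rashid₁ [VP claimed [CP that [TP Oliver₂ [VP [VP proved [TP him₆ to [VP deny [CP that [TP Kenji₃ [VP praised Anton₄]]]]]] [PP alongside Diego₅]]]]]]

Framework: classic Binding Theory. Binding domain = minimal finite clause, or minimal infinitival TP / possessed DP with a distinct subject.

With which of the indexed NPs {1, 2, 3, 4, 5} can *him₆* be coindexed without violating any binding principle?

{1, 5}

*him* is a pronoun, so Principle B applies: it must be free in its binding domain.
Binding domain of *him₆*: the embedded TP, whose subject is Oliver₂.
*Rashid₁* c-commands the pronoun but from outside its binding domain, and is not c-commanded by it → coindexation permitted.
*Oliver₂* c-commands the pronoun within its binding domain → coindexation would violate Principle B.
*Kenji₃*: the pronoun c-commands this R-expression → coindexation would violate Principle C on *Kenji₃*.
*Anton₄*: the pronoun c-commands this R-expression → coindexation would violate Principle C on *Anton₄*.
*Diego₅* and the pronoun do not c-command one another → neither Principle B nor Principle C is at stake; coindexation permitted.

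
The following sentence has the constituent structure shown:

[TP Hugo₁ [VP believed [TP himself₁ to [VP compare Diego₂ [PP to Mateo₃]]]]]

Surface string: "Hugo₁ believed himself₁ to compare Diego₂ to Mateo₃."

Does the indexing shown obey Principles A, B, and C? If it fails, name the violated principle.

grammatical

The two coindexed NPs are *Hugo₁* and *himself₁*.
*himself₁* is an anaphor; its binding domain is the matrix TP, whose subject is Hugo₁. *Hugo₁* c-commands it within that domain and shares its index, so Principle A is satisfied.
*Hugo₁* is an R-expression; *himself₁* does not c-command it, and no other NP shares its index, so Principle C is satisfied.
All principles are respected.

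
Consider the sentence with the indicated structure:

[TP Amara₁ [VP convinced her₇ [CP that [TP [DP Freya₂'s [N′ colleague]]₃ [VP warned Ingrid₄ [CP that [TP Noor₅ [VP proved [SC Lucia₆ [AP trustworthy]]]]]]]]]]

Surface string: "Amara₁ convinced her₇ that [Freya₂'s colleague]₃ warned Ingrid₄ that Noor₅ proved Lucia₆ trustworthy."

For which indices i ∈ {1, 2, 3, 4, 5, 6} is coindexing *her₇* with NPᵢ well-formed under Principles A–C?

none

*her* is a pronoun, so Principle B applies: it must be free in its binding domain.
Binding domain of *her₇*: the matrix TP, whose subject is Amara₁.
*Amara₁* c-commands the pronoun within its binding domain → coindexation would violate Principle B.
*Freya₂*: the pronoun c-commands this R-expression → coindexation would violate Principle C on *Freya₂*.
*[Freya₂'s colleague]₃*: the pronoun c-commands this R-expression → coindexation would violate Principle C on *[Freya₂'s colleague]₃*.
*Ingrid₄*: the pronoun c-commands this R-expression → coindexation would violate Principle C on *Ingrid₄*.
*Noor₅*: the pronoun c-commands this R-expression → coindexation would violate Principle C on *Noor₅*.
*Lucia₆*: the pronoun c-commands this R-expression → coindexation would violate Principle C on *Lucia₆*.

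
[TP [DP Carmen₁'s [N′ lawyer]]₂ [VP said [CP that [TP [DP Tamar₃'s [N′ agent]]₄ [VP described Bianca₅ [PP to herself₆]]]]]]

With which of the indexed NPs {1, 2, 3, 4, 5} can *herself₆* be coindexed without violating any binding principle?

*herself* is an anaphor, so Principle A applies: it must be bound in its binding domain.
Binding domain of *herself₆*: the embedded TP, whose subject is [Tamar₃'s agent]₄.
*Carmen₁* does not c-command the anaphor → cannot bind it.
*[Carmen₁'s lawyer]₂* c-commands the anaphor but is outside its binding domain → cannot satisfy Principle A.
*Tamar₃* does not c-command the anaphor → cannot bind it.
*[Tamar₃'s agent]₄* c-commands the anaphor within its binding domain → licit binder.
*Bianca₅* c-commands the anaphor within its binding domain → licit binder.

{4, 5}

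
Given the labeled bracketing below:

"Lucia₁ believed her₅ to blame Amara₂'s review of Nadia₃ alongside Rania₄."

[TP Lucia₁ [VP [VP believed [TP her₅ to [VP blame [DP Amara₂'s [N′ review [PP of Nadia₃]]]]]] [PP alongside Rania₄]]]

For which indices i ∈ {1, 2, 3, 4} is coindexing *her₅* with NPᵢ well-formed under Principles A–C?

*her* is a pronoun, so Principle B applies: it must be free in its binding domain.
Binding domain of *her₅*: the matrix TP, whose subject is Lucia₁.
*Lucia₁* c-commands the pronoun within its binding domain → coindexation would violate Principle B.
*Amara₂*: the pronoun c-commands this R-expression → coindexation would violate Principle C on *Amara₂*.
*Nadia₃*: the pronoun c-commands this R-expression → coindexation would violate Principle C on *Nadia₃*.
*Rania₄* and the pronoun do not c-command one another → neither Principle B nor Principle C is at stake; coindexation permitted.

{4}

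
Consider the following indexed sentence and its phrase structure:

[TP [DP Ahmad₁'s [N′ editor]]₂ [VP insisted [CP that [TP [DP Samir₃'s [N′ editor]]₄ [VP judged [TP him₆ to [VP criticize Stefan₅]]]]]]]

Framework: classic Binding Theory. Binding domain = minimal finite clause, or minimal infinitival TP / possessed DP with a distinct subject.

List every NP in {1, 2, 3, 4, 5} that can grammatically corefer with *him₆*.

*him* is a pronoun, so Principle B applies: it must be free in its binding domain.
Binding domain of *him₆*: the embedded TP, whose subject is [Samir₃'s editor]₄.
*Ahmad₁* and the pronoun do not c-command one another → neither Principle B nor Principle C is at stake; coindexation permitted.
*[Ahmad₁'s editor]₂* c-commands the pronoun but from outside its binding domain, and is not c-commanded by it → coindexation permitted.
*Samir₃* and the pronoun do not c-command one another → neither Principle B nor Principle C is at stake; coindexation permitted.
*[Samir₃'s editor]₄* c-commands the pronoun within its binding domain → coindexation would violate Principle B.
*Stefan₅*: the pronoun c-commands this R-expression → coindexation would violate Principle C on *Stefan₅*.

{1, 2, 3}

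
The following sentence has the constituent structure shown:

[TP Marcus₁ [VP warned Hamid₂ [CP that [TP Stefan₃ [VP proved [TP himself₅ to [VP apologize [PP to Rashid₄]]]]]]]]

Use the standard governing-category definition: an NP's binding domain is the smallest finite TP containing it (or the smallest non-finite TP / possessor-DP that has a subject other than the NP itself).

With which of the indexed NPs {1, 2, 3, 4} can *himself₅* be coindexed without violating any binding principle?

*himself* is an anaphor, so Principle A applies: it must be bound in its binding domain.
Binding domain of *himself₅*: the embedded TP, whose subject is Stefan₃.
*Marcus₁* c-commands the anaphor but is outside its binding domain → cannot satisfy Principle A.
*Hamid₂* c-commands the anaphor but is outside its binding domain → cannot satisfy Principle A.
*Stefan₃* c-commands the anaphor within its binding domain → licit binder.
*Rashid₄* does not c-command the anaphor → cannot bind it.

{3}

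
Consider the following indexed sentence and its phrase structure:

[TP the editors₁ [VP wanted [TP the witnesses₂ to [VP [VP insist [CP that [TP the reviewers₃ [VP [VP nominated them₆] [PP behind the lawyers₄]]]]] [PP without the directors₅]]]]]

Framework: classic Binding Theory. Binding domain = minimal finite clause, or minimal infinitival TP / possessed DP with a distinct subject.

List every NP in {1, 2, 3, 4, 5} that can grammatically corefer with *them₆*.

{1, 2, 4, 5}

*them* is a pronoun, so Principle B applies: it must be free in its binding domain.
Binding domain of *them₆*: the embedded TP, whose subject is the reviewers₃.
*the editors₁* c-commands the pronoun but from outside its binding domain, and is not c-commanded by it → coindexation permitted.
*the witnesses₂* c-commands the pronoun but from outside its binding domain, and is not c-commanded by it → coindexation permitted.
*the reviewers₃* c-commands the pronoun within its binding domain → coindexation would violate Principle B.
*the lawyers₄* and the pronoun do not c-command one another → neither Principle B nor Principle C is at stake; coindexation permitted.
*the directors₅* and the pronoun do not c-command one another → neither Principle B nor Principle C is at stake; coindexation permitted.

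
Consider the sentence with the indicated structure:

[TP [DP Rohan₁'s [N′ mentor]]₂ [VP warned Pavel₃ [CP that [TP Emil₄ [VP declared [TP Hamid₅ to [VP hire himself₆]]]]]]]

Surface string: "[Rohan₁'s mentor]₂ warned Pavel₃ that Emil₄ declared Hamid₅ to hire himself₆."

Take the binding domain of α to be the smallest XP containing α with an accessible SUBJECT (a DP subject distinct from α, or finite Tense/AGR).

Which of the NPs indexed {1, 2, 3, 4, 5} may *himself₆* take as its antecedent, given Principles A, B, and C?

*himself* is an anaphor, so Principle A applies: it must be bound in its binding domain.
Binding domain of *himself₆*: the embedded TP, whose subject is Hamid₅.
*Rohan₁* does not c-command the anaphor → cannot bind it.
*[Rohan₁'s mentor]₂* c-commands the anaphor but is outside its binding domain → cannot satisfy Principle A.
*Pavel₃* c-commands the anaphor but is outside its binding domain → cannot satisfy Principle A.
*Emil₄* c-commands the anaphor but is outside its binding domain → cannot satisfy Principle A.
*Hamid₅* c-commands the anaphor within its binding domain → licit binder.

{5}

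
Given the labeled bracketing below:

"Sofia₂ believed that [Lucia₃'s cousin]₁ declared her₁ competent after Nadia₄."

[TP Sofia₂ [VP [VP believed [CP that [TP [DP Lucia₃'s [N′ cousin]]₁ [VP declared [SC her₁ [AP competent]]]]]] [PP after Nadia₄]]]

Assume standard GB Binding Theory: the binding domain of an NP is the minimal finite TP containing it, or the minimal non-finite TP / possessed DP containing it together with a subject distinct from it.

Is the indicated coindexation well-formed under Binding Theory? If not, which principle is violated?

The two coindexed NPs are *[Lucia₃'s cousin]₁* and *her₁*.
*her₁* is a pronoun. Its binding domain is the embedded TP, whose subject is [Lucia₃'s cousin]₁.
*[Lucia₃'s cousin]₁* c-commands it within that domain and carries the same index.
The pronoun is locally bound → Principle B violation.

Principle B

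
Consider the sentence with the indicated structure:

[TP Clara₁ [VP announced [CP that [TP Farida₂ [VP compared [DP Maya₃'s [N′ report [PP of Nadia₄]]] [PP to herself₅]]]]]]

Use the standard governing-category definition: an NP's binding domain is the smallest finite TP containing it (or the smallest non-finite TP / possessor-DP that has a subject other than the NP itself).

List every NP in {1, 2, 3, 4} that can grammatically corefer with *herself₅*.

*herself* is an anaphor, so Principle A applies: it must be bound in its binding domain.
Binding domain of *herself₅*: the embedded TP, whose subject is Farida₂.
*Clara₁* c-commands the anaphor but is outside its binding domain → cannot satisfy Principle A.
*Farida₂* c-commands the anaphor within its binding domain → licit binder.
*Maya₃* does not c-command the anaphor → cannot bind it.
*Nadia₄* does not c-command the anaphor → cannot bind it.

{2}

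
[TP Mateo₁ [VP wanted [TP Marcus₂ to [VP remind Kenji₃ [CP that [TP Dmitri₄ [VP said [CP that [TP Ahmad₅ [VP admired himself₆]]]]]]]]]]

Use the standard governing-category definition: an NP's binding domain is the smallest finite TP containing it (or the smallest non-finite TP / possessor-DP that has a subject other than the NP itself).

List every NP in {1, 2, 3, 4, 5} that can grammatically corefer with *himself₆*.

*himself* is an anaphor, so Principle A applies: it must be bound in its binding domain.
Binding domain of *himself₆*: the embedded TP, whose subject is Ahmad₅.
*Mateo₁* c-commands the anaphor but is outside its binding domain → cannot satisfy Principle A.
*Marcus₂* c-commands the anaphor but is outside its binding domain → cannot satisfy Principle A.
*Kenji₃* c-commands the anaphor but is outside its binding domain → cannot satisfy Principle A.
*Dmitri₄* c-commands the anaphor but is outside its binding domain → cannot satisfy Principle A.
*Ahmad₅* c-commands the anaphor within its binding domain → licit binder.

{5}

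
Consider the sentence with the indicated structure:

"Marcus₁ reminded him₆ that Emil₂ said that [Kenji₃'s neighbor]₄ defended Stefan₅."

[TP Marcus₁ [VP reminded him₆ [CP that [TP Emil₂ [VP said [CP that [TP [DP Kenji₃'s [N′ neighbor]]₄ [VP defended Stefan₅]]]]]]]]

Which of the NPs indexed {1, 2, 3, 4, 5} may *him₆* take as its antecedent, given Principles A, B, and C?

none

*him* is a pronoun, so Principle B applies: it must be free in its binding domain.
Binding domain of *him₆*: the matrix TP, whose subject is Marcus₁.
*Marcus₁* c-commands the pronoun within its binding domain → coindexation would violate Principle B.
*Emil₂*: the pronoun c-commands this R-expression → coindexation would violate Principle C on *Emil₂*.
*Kenji₃*: the pronoun c-commands this R-expression → coindexation would violate Principle C on *Kenji₃*.
*[Kenji₃'s neighbor]₄*: the pronoun c-commands this R-expression → coindexation would violate Principle C on *[Kenji₃'s neighbor]₄*.
*Stefan₅*: the pronoun c-commands this R-expression → coindexation would violate Principle C on *Stefan₅*.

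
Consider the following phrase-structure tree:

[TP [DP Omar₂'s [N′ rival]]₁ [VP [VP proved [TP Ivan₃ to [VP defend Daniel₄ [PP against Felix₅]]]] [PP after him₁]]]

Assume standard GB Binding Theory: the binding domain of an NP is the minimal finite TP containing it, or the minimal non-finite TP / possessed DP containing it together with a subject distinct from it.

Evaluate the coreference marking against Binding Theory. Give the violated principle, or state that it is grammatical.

The two coindexed NPs are *[Omar₂'s rival]₁* and *him₁*.
*him₁* is a pronoun. Its binding domain is the matrix TP, whose subject is [Omar₂'s rival]₁.
*[Omar₂'s rival]₁* c-commands it within that domain and carries the same index.
The pronoun is locally bound → Principle B violation.

Principle B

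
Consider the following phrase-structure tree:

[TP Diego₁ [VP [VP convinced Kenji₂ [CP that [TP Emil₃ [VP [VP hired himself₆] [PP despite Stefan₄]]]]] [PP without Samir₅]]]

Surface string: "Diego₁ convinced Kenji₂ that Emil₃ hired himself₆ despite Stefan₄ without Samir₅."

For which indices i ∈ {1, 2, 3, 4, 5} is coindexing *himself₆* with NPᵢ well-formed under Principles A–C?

*himself* is an anaphor, so Principle A applies: it must be bound in its binding domain.
Binding domain of *himself₆*: the embedded TP, whose subject is Emil₃.
*Diego₁* c-commands the anaphor but is outside its binding domain → cannot satisfy Principle A.
*Kenji₂* c-commands the anaphor but is outside its binding domain → cannot satisfy Principle A.
*Emil₃* c-commands the anaphor within its binding domain → licit binder.
*Stefan₄* does not c-command the anaphor → cannot bind it.
*Samir₅* does not c-command the anaphor → cannot bind it.

{3}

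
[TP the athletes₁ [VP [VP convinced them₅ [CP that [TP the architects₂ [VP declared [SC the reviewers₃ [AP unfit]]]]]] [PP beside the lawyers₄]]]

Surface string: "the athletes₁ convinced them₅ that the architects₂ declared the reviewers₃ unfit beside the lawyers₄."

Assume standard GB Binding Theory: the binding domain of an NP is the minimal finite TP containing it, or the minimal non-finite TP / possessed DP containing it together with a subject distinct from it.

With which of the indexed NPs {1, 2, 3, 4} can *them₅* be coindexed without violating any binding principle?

*them* is a pronoun, so Principle B applies: it must be free in its binding domain.
Binding domain of *them₅*: the matrix TP, whose subject is the athletes₁.
*the athletes₁* c-commands the pronoun within its binding domain → coindexation would violate Principle B.
*the architects₂*: the pronoun c-commands this R-expression → coindexation would violate Principle C on *the architects₂*.
*the reviewers₃*: the pronoun c-commands this R-expression → coindexation would violate Principle C on *the reviewers₃*.
*the lawyers₄* and the pronoun do not c-command one another → neither Principle B nor Principle C is at stake; coindexation permitted.

{4}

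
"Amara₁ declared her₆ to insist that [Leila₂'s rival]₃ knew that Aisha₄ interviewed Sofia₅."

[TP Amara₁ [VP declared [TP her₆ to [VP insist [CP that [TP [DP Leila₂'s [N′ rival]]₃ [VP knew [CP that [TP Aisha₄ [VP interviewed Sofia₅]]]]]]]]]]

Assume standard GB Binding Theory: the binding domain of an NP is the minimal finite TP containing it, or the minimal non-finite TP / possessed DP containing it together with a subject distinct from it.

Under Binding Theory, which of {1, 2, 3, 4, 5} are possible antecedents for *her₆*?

none

*her* is a pronoun, so Principle B applies: it must be free in its binding domain.
Binding domain of *her₆*: the matrix TP, whose subject is Amara₁.
*Amara₁* c-commands the pronoun within its binding domain → coindexation would violate Principle B.
*Leila₂*: the pronoun c-commands this R-expression → coindexation would violate Principle C on *Leila₂*.
*[Leila₂'s rival]₃*: the pronoun c-commands this R-expression → coindexation would violate Principle C on *[Leila₂'s rival]₃*.
*Aisha₄*: the pronoun c-commands this R-expression → coindexation would violate Principle C on *Aisha₄*.
*Sofia₅*: the pronoun c-commands this R-expression → coindexation would violate Principle C on *Sofia₅*.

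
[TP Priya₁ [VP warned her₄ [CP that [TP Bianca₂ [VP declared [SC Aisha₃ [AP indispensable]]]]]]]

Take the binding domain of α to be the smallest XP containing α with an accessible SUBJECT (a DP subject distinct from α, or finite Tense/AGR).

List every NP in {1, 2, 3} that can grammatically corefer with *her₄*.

none

*her* is a pronoun, so Principle B applies: it must be free in its binding domain.
Binding domain of *her₄*: the matrix TP, whose subject is Priya₁.
*Priya₁* c-commands the pronoun within its binding domain → coindexation would violate Principle B.
*Bianca₂*: the pronoun c-commands this R-expression → coindexation would violate Principle C on *Bianca₂*.
*Aisha₃*: the pronoun c-commands this R-expression → coindexation would violate Principle C on *Aisha₃*.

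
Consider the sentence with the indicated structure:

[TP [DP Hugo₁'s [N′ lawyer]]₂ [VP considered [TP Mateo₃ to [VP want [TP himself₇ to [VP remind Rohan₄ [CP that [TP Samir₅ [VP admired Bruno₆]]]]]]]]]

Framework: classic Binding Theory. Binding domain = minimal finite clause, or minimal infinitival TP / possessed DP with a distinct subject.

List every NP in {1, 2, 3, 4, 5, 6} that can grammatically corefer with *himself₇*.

{3}

*himself* is an anaphor, so Principle A applies: it must be bound in its binding domain.
Binding domain of *himself₇*: the embedded TP, whose subject is Mateo₃.
*Hugo₁* does not c-command the anaphor → cannot bind it.
*[Hugo₁'s lawyer]₂* c-commands the anaphor but is outside its binding domain → cannot satisfy Principle A.
*Mateo₃* c-commands the anaphor within its binding domain → licit binder.
*Rohan₄* does not c-command the anaphor → cannot bind it.
*Samir₅* does not c-command the anaphor → cannot bind it.
*Bruno₆* does not c-command the anaphor → cannot bind it.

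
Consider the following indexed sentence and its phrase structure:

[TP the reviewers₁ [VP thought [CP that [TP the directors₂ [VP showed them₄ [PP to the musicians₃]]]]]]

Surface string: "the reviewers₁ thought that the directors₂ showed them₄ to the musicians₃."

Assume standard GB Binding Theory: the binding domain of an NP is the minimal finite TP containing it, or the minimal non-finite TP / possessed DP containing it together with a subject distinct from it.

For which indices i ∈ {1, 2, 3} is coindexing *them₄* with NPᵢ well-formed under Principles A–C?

*them* is a pronoun, so Principle B applies: it must be free in its binding domain.
Binding domain of *them₄*: the embedded TP, whose subject is the directors₂.
*the reviewers₁* c-commands the pronoun but from outside its binding domain, and is not c-commanded by it → coindexation permitted.
*the directors₂* c-commands the pronoun within its binding domain → coindexation would violate Principle B.
*the musicians₃*: the pronoun c-commands this R-expression → coindexation would violate Principle C on *the musicians₃*.

{1}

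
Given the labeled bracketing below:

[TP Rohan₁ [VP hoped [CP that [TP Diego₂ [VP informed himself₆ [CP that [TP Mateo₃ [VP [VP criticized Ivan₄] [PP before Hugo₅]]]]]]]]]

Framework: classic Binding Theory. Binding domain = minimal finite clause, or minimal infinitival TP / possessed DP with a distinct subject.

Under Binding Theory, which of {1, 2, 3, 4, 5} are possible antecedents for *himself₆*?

{2}

*himself* is an anaphor, so Principle A applies: it must be bound in its binding domain.
Binding domain of *himself₆*: the embedded TP, whose subject is Diego₂.
*Rohan₁* c-commands the anaphor but is outside its binding domain → cannot satisfy Principle A.
*Diego₂* c-commands the anaphor within its binding domain → licit binder.
*Mateo₃* does not c-command the anaphor → cannot bind it.
*Ivan₄* does not c-command the anaphor → cannot bind it.
*Hugo₅* does not c-command the anaphor → cannot bind it.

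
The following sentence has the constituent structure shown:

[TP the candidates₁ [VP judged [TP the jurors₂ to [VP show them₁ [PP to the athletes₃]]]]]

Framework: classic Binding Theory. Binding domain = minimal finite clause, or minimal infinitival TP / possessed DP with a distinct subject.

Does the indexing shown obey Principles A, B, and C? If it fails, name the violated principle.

The two coindexed NPs are *the candidates₁* and *them₁*.
*them₁* is a pronoun; its binding domain is the embedded TP, whose subject is the jurors₂. Within that domain it is c-commanded only by *the jurors₂*, which carries a different index — the pronoun is free locally, so Principle B holds.
*the candidates₁* is an R-expression; *them₁* does not c-command it, and no other NP shares its index, so Principle C is satisfied.
All principles are respected.

grammatical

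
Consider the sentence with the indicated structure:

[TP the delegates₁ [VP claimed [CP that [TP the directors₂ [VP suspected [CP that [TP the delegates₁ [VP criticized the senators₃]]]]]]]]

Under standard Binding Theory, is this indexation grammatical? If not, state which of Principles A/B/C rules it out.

Principle C

The two coindexed NPs are *the delegates₁* (the higher occurrence) and *the delegates₁* (the lower occurrence).
*the delegates₁* (the lower occurrence) is an R-expression. Principle C requires it to be free everywhere.
*the delegates₁* (the higher occurrence) c-commands it and carries the same index.
The R-expression is bound → Principle C violation.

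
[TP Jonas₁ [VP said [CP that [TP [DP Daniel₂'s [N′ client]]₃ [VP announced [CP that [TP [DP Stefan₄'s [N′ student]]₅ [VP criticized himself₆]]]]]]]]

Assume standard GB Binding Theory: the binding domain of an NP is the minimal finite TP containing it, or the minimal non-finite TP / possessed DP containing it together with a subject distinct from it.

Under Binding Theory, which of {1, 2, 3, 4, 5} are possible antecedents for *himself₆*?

{5}

*himself* is an anaphor, so Principle A applies: it must be bound in its binding domain.
Binding domain of *himself₆*: the embedded TP, whose subject is [Stefan₄'s student]₅.
*Jonas₁* c-commands the anaphor but is outside its binding domain → cannot satisfy Principle A.
*Daniel₂* does not c-command the anaphor → cannot bind it.
*[Daniel₂'s client]₃* c-commands the anaphor but is outside its binding domain → cannot satisfy Principle A.
*Stefan₄* does not c-command the anaphor → cannot bind it.
*[Stefan₄'s student]₅* c-commands the anaphor within its binding domain → licit binder.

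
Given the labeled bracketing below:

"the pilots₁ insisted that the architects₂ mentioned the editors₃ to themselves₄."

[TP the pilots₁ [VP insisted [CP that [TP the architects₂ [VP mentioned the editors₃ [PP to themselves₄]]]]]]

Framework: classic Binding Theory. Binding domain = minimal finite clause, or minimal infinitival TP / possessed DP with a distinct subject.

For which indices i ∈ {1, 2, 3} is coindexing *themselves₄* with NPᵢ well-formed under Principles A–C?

*themselves* is an anaphor, so Principle A applies: it must be bound in its binding domain.
Binding domain of *themselves₄*: the embedded TP, whose subject is the architects₂.
*the pilots₁* c-commands the anaphor but is outside its binding domain → cannot satisfy Principle A.
*the architects₂* c-commands the anaphor within its binding domain → licit binder.
*the editors₃* c-commands the anaphor within its binding domain → licit binder.

{2, 3}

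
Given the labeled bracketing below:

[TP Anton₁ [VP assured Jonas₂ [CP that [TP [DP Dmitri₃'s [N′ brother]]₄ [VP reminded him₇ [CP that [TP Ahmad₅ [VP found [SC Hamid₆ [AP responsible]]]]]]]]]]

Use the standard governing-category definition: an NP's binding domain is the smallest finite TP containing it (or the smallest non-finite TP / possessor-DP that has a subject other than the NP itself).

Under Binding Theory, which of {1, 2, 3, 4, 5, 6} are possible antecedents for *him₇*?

*him* is a pronoun, so Principle B applies: it must be free in its binding domain.
Binding domain of *him₇*: the embedded TP, whose subject is [Dmitri₃'s brother]₄.
*Anton₁* c-commands the pronoun but from outside its binding domain, and is not c-commanded by it → coindexation permitted.
*Jonas₂* c-commands the pronoun but from outside its binding domain, and is not c-commanded by it → coindexation permitted.
*Dmitri₃* and the pronoun do not c-command one another → neither Principle B nor Principle C is at stake; coindexation permitted.
*[Dmitri₃'s brother]₄* c-commands the pronoun within its binding domain → coindexation would violate Principle B.
*Ahmad₅*: the pronoun c-commands this R-expression → coindexation would violate Principle C on *Ahmad₅*.
*Hamid₆*: the pronoun c-commands this R-expression → coindexation would violate Principle C on *Hamid₆*.

{1, 2, 3}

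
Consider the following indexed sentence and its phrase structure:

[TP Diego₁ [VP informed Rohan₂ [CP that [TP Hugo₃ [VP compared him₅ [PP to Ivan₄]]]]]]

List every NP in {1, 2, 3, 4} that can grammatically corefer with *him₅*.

*him* is a pronoun, so Principle B applies: it must be free in its binding domain.
Binding domain of *him₅*: the embedded TP, whose subject is Hugo₃.
*Diego₁* c-commands the pronoun but from outside its binding domain, and is not c-commanded by it → coindexation permitted.
*Rohan₂* c-commands the pronoun but from outside its binding domain, and is not c-commanded by it → coindexation permitted.
*Hugo₃* c-commands the pronoun within its binding domain → coindexation would violate Principle B.
*Ivan₄*: the pronoun c-commands this R-expression → coindexation would violate Principle C on *Ivan₄*.

{1, 2}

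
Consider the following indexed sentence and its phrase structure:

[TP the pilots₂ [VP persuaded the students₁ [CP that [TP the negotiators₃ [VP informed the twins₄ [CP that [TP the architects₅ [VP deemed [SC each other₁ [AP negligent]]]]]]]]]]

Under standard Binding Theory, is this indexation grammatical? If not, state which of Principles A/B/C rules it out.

The two coindexed NPs are *the students₁* and *each other₁*.
*each other₁* is an anaphor. Principle A requires it to be bound within its binding domain — the embedded TP, whose subject is the architects₅.
Within that domain it is c-commanded by *the architects₅*, which does not share its index.
*the students₁* does c-command the anaphor, but from outside its binding domain.
The anaphor is unbound in its domain → Principle A violation.

Principle A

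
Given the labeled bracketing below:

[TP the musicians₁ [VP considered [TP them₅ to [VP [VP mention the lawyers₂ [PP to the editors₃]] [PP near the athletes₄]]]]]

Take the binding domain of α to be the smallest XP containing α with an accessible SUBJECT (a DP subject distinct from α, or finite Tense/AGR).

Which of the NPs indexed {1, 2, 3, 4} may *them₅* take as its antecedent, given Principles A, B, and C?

none

*them* is a pronoun, so Principle B applies: it must be free in its binding domain.
Binding domain of *them₅*: the matrix TP, whose subject is the musicians₁.
*the musicians₁* c-commands the pronoun within its binding domain → coindexation would violate Principle B.
*the lawyers₂*: the pronoun c-commands this R-expression → coindexation would violate Principle C on *the lawyers₂*.
*the editors₃*: the pronoun c-commands this R-expression → coindexation would violate Principle C on *the editors₃*.
*the athletes₄*: the pronoun c-commands this R-expression → coindexation would violate Principle C on *the athletes₄*.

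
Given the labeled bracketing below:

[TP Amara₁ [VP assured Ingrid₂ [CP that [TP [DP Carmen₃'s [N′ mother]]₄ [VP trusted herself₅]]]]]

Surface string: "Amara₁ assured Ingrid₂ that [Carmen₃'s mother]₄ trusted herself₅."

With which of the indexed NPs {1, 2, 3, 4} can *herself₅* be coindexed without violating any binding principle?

{4}

*herself* is an anaphor, so Principle A applies: it must be bound in its binding domain.
Binding domain of *herself₅*: the embedded TP, whose subject is [Carmen₃'s mother]₄.
*Amara₁* c-commands the anaphor but is outside its binding domain → cannot satisfy Principle A.
*Ingrid₂* c-commands the anaphor but is outside its binding domain → cannot satisfy Principle A.
*Carmen₃* does not c-command the anaphor → cannot bind it.
*[Carmen₃'s mother]₄* c-commands the anaphor within its binding domain → licit binder.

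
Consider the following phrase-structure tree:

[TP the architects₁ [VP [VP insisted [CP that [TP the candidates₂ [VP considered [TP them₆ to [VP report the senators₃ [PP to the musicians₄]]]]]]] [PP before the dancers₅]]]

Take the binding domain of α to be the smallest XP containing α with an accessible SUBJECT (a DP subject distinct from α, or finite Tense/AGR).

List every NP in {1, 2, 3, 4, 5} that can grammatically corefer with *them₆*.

*them* is a pronoun, so Principle B applies: it must be free in its binding domain.
Binding domain of *them₆*: the embedded TP, whose subject is the candidates₂.
*the architects₁* c-commands the pronoun but from outside its binding domain, and is not c-commanded by it → coindexation permitted.
*the candidates₂* c-commands the pronoun within its binding domain → coindexation would violate Principle B.
*the senators₃*: the pronoun c-commands this R-expression → coindexation would violate Principle C on *the senators₃*.
*the musicians₄*: the pronoun c-commands this R-expression → coindexation would violate Principle C on *the musicians₄*.
*the dancers₅* and the pronoun do not c-command one another → neither Principle B nor Principle C is at stake; coindexation permitted.

{1, 5}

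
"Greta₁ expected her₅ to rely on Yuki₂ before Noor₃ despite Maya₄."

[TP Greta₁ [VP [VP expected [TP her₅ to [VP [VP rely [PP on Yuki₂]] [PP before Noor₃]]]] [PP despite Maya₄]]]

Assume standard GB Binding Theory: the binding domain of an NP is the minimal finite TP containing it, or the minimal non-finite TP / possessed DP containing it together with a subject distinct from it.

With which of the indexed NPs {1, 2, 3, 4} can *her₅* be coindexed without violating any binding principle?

{4}

*her* is a pronoun, so Principle B applies: it must be free in its binding domain.
Binding domain of *her₅*: the matrix TP, whose subject is Greta₁.
*Greta₁* c-commands the pronoun within its binding domain → coindexation would violate Principle B.
*Yuki₂*: the pronoun c-commands this R-expression → coindexation would violate Principle C on *Yuki₂*.
*Noor₃*: the pronoun c-commands this R-expression → coindexation would violate Principle C on *Noor₃*.
*Maya₄* and the pronoun do not c-command one another → neither Principle B nor Principle C is at stake; coindexation permitted.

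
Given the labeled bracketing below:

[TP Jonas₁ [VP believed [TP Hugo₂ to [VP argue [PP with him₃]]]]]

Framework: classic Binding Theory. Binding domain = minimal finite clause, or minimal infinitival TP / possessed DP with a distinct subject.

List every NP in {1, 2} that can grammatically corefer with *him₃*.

{1}

*him* is a pronoun, so Principle B applies: it must be free in its binding domain.
Binding domain of *him₃*: the embedded TP, whose subject is Hugo₂.
*Jonas₁* c-commands the pronoun but from outside its binding domain, and is not c-commanded by it → coindexation permitted.
*Hugo₂* c-commands the pronoun within its binding domain → coindexation would violate Principle B.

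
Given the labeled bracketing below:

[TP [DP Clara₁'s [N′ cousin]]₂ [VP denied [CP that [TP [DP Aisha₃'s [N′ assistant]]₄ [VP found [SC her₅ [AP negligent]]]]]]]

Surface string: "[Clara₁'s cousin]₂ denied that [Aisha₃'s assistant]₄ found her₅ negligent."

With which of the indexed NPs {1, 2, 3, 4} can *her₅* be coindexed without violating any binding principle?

{1, 2, 3}

*her* is a pronoun, so Principle B applies: it must be free in its binding domain.
Binding domain of *her₅*: the embedded TP, whose subject is [Aisha₃'s assistant]₄.
*Clara₁* and the pronoun do not c-command one another → neither Principle B nor Principle C is at stake; coindexation permitted.
*[Clara₁'s cousin]₂* c-commands the pronoun but from outside its binding domain, and is not c-commanded by it → coindexation permitted.
*Aisha₃* and the pronoun do not c-command one another → neither Principle B nor Principle C is at stake; coindexation permitted.
*[Aisha₃'s assistant]₄* c-commands the pronoun within its binding domain → coindexation would violate Principle B.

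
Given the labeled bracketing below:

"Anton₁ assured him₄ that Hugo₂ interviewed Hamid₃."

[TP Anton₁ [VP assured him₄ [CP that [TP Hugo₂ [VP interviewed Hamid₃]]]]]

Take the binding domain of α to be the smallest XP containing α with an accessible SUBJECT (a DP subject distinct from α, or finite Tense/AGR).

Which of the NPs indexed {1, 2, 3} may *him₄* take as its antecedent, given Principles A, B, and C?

none

*him* is a pronoun, so Principle B applies: it must be free in its binding domain.
Binding domain of *him₄*: the matrix TP, whose subject is Anton₁.
*Anton₁* c-commands the pronoun within its binding domain → coindexation would violate Principle B.
*Hugo₂*: the pronoun c-commands this R-expression → coindexation would violate Principle C on *Hugo₂*.
*Hamid₃*: the pronoun c-commands this R-expression → coindexation would violate Principle C on *Hamid₃*.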